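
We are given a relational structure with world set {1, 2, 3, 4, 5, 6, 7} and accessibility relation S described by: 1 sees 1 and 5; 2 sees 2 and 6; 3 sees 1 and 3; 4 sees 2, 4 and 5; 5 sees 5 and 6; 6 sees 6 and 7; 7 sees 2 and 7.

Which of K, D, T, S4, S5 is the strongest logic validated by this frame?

Serial (axiom D): yes — every world has a successor (e.g. 1 S 1).
Reflexive (axiom T): yes — every world is S-related to itself.
Transitive (axiom 4): no — 1 S 5 and 5 S 6, but not 1 S 6.
Euclidean (axiom 5): no — 4 S 2 and 4 S 5, but not 2 S 5.
So F validates K, D, T; S4 would additionally require S to be transitive. The strongest is T.

T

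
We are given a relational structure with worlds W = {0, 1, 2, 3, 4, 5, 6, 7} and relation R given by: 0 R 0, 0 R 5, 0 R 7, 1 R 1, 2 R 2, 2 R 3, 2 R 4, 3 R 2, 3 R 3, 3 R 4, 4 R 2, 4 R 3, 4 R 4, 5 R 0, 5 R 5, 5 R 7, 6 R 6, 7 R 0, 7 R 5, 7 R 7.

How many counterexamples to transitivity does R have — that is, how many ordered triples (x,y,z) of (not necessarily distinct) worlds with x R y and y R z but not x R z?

R is transitive; there are no such tuples.

0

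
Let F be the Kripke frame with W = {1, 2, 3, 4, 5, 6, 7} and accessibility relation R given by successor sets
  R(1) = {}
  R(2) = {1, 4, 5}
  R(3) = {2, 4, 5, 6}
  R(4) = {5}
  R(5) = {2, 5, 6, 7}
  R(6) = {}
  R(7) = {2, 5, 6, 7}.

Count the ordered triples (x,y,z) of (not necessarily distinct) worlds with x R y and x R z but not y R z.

Enumerating: (2,1,1), (2,1,4), (2,1,5), (2,4,1), (2,4,4), (2,5,1), (2,5,4), (3,2,2), (3,2,6), (3,4,2), (3,4,4), (3,4,6), … and 19 more.
Total: 31.

31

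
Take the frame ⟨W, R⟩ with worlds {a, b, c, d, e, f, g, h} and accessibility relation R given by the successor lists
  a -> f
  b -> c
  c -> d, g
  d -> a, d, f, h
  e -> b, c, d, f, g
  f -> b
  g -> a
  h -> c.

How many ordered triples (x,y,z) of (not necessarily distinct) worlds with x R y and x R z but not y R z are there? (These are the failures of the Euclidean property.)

38

Enumerating: (a,f,f), (b,c,c), (c,d,g), (c,g,d), (c,g,g), (d,a,a), (d,a,d), (d,a,h), (d,f,a), (d,f,d), (d,f,f), (d,f,h), … and 26 more.
Total: 38.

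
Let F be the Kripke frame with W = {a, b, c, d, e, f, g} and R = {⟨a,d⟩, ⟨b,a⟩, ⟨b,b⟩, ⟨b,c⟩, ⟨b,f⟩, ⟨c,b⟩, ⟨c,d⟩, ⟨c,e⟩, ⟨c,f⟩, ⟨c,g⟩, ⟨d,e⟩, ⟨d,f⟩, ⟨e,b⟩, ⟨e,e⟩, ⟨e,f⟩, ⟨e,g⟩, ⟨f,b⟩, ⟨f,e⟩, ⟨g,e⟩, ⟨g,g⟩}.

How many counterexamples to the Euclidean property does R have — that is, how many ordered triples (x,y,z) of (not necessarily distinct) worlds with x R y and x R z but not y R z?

31

Enumerating: (a,d,d), (b,a,a), (b,a,b), (b,a,c), (b,a,f), (b,c,a), (b,c,c), (b,f,a), (b,f,c), (b,f,f), (c,b,d), (c,b,e), … and 19 more.
Total: 31.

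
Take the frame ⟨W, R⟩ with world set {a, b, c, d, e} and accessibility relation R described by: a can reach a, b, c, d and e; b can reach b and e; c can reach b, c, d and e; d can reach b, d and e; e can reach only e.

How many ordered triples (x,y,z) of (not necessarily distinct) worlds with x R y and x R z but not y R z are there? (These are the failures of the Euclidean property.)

20

Enumerating: (a,b,a), (a,b,c), (a,b,d), (a,c,a), (a,d,a), (a,d,c), (a,e,a), (a,e,b), (a,e,c), (a,e,d), (b,e,b), (c,b,c), … and 8 more.
Total: 20.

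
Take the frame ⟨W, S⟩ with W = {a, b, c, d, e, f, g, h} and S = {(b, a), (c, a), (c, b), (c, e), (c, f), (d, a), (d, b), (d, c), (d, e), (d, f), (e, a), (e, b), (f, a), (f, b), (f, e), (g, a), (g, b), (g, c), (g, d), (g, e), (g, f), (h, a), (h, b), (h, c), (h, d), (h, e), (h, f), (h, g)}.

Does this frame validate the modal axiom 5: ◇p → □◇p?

No

By correspondence theory, 5 is valid on a frame iff S is Euclidean.
Euclidean: no — c S a and c S b, but not a S b.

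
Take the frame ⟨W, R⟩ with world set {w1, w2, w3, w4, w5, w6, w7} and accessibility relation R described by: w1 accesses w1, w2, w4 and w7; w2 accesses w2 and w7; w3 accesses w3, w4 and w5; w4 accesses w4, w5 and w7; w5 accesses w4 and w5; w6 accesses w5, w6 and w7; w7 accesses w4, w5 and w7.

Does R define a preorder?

No

Reflexive: yes — every world is R-related to itself.
Transitive: no — w1 R w4 and w4 R w5, but not w1 R w5.
So R is not a preorder.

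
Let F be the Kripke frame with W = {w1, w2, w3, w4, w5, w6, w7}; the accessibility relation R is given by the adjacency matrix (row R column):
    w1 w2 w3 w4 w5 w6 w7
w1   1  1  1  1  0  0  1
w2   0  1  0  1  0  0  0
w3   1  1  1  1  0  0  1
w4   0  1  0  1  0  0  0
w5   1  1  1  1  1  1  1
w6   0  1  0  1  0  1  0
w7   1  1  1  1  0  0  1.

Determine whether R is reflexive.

Yes

Reflexive: yes — every world is R-related to itself.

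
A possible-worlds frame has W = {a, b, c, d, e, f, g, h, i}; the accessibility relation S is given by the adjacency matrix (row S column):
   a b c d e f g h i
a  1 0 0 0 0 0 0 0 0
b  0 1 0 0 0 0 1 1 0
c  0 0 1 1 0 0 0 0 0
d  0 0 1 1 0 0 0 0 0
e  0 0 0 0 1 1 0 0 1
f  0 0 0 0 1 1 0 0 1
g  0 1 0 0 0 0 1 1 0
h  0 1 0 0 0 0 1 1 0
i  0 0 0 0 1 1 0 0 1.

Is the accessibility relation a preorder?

Yes

Reflexive: yes — every world is S-related to itself.
Transitive: yes — every two-step S-path is closed by a direct edge.
So S is a preorder.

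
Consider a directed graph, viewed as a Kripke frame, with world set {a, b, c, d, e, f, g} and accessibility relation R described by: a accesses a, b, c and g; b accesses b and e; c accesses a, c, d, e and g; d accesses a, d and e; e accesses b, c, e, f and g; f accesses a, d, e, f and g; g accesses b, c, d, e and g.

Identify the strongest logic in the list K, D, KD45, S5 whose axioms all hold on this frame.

Serial (axiom D): yes — every world has a successor (e.g. a R a).
Euclidean (axiom 5): no — a R b and a R c, but not b R c.
Transitive (axiom 4): no — a R b and b R e, but not a R e.
Reflexive (axiom T): yes — every world is R-related to itself.
So F validates K, D; KD45 would additionally require R to be Euclidean and transitive. The strongest is D.

D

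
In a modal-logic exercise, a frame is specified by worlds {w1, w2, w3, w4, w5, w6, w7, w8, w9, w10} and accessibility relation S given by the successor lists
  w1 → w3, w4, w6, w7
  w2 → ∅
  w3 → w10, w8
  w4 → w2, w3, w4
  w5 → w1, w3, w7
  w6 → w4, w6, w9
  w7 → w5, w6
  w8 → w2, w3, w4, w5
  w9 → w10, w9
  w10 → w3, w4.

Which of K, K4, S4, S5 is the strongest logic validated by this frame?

K

Transitive (axiom 4): no — w1 S w3 and w3 S w10, but not w1 S w10.
Reflexive (axiom T): no — w1 is not related to itself.
Euclidean (axiom 5): no — w1 S w3 and w1 S w4, but not w3 S w4.
So F validates K; K4 would additionally require S to be transitive. The strongest is K.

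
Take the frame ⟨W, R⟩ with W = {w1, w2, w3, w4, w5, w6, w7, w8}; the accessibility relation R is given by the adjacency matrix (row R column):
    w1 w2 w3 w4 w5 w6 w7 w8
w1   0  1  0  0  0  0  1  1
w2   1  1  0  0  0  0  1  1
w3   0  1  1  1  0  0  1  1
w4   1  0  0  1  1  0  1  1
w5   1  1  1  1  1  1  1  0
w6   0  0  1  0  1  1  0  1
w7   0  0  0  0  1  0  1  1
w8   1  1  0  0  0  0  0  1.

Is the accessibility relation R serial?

Yes

Serial: yes — every world has a successor (e.g. w1 R w2).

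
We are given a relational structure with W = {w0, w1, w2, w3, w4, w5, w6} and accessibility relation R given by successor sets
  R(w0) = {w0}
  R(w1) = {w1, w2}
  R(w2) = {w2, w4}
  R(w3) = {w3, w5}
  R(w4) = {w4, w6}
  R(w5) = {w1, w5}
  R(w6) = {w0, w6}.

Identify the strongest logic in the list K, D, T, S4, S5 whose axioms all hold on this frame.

T

Serial (axiom D): yes — every world has a successor (e.g. w0 R w0).
Reflexive (axiom T): yes — every world is R-related to itself.
Transitive (axiom 4): no — w1 R w2 and w2 R w4, but not w1 R w4.
Euclidean (axiom 5): no — w1 R w2 and w1 R w1, but not w2 R w1.
So F validates K, D, T; S4 would additionally require R to be transitive. The strongest is T.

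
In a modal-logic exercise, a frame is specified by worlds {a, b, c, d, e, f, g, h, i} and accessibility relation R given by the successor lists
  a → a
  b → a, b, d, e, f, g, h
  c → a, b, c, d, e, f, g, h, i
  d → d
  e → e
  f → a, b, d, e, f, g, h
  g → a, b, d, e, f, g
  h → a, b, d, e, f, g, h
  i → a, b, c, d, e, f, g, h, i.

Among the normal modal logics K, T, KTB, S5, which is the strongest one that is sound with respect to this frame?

T

Reflexive (axiom T): yes — every world is R-related to itself.
Symmetric (axiom B): no — b R a but not a R b.
Euclidean (axiom 5): no — b R a and b R d, but not a R d.
So F validates K, T; KTB would additionally require R to be symmetric. The strongest is T.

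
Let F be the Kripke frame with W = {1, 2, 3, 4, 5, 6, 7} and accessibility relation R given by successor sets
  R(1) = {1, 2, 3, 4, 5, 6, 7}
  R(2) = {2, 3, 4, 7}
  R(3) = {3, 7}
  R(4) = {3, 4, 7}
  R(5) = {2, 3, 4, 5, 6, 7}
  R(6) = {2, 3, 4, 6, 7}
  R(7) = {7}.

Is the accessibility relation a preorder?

Reflexive: yes — every world is R-related to itself.
Transitive: yes — every two-step R-path is closed by a direct edge.
So R is a preorder.

Yes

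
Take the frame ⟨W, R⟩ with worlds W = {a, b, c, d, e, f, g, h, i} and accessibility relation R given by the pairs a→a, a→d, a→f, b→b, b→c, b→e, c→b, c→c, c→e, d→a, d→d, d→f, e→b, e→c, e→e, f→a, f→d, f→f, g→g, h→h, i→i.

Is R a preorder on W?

Yes

Reflexive: yes — every world is R-related to itself.
Transitive: yes — every two-step R-path is closed by a direct edge.
So R is a preorder.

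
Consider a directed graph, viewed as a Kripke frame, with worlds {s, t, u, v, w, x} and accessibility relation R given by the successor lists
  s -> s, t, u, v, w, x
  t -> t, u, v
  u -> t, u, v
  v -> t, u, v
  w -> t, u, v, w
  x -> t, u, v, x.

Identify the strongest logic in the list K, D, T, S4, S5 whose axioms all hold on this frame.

S4

Serial (axiom D): yes — every world has a successor (e.g. s R s).
Reflexive (axiom T): yes — every world is R-related to itself.
Transitive (axiom 4): yes — every two-step R-path is closed by a direct edge.
Euclidean (axiom 5): no — s R t and s R w, but not t R w.
So F validates K, D, T, S4; S5 would additionally require R to be Euclidean. The strongest is S4.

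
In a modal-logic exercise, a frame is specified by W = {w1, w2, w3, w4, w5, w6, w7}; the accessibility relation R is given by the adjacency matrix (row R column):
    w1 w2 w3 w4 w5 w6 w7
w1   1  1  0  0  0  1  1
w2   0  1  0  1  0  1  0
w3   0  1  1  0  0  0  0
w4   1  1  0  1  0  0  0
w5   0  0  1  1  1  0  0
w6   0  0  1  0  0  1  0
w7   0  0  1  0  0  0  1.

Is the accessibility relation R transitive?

Transitive: no — w1 R w2 and w2 R w4, but not w1 R w4.

No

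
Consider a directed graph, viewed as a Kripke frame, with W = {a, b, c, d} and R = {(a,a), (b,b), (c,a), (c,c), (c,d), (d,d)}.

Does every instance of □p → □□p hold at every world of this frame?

Yes

By correspondence theory, 4 is valid on a frame iff R is transitive.
Transitive: yes — every two-step R-path is closed by a direct edge.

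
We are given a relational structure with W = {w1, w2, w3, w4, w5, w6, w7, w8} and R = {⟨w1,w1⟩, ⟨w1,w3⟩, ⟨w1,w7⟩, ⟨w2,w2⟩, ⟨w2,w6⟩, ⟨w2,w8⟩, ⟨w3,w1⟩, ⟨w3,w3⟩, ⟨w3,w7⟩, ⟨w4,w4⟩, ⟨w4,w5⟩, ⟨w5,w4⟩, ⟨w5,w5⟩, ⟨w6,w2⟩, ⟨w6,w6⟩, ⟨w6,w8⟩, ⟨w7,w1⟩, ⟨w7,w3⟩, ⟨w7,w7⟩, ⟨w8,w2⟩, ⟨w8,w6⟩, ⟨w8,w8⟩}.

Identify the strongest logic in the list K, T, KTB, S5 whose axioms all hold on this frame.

Reflexive (axiom T): yes — every world is R-related to itself.
Symmetric (axiom B): yes — every pair in R has its reverse in R.
Euclidean (axiom 5): yes — any two successors of a common world are R-related.
So F validates K, T, KTB, S5. The strongest is S5.

S5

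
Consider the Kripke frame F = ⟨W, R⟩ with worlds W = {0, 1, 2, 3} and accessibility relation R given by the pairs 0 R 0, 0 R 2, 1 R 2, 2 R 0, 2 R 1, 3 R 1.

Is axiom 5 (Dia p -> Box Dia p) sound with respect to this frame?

By correspondence theory, 5 is valid on a frame iff R is Euclidean.
Euclidean: no — 2 R 0 and 2 R 1, but not 0 R 1.

No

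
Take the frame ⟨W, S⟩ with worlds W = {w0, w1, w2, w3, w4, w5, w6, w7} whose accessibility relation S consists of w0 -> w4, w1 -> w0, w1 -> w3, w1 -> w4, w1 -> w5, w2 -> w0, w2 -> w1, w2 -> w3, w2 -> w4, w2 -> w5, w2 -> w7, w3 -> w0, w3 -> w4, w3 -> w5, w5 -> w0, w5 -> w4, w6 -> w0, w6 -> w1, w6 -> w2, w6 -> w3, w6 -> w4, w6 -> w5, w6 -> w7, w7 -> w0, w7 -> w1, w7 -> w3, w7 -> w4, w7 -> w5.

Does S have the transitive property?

Transitive: yes — every two-step S-path is closed by a direct edge.

Yes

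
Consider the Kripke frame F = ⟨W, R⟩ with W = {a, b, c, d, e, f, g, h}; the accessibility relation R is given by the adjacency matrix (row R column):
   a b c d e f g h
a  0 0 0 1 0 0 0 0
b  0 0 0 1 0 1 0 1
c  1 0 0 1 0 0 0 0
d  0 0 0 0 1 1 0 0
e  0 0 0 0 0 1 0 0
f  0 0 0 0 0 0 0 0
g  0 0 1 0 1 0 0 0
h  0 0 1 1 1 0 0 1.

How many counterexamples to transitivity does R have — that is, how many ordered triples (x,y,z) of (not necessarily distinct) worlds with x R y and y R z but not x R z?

13

Enumerating: (a,d,e), (a,d,f), (b,d,e), (b,h,c), (b,h,e), (c,d,e), (c,d,f), (g,c,a), (g,c,d), (g,e,f), (h,c,a), (h,d,f), (h,e,f).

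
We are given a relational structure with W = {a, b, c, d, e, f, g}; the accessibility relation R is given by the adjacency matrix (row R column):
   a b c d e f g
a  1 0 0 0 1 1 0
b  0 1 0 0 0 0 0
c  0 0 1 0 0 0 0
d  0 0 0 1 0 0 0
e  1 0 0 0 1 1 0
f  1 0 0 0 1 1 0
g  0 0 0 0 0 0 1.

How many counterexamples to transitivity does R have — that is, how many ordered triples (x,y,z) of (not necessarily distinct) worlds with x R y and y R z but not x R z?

0

R is transitive; there are no such tuples.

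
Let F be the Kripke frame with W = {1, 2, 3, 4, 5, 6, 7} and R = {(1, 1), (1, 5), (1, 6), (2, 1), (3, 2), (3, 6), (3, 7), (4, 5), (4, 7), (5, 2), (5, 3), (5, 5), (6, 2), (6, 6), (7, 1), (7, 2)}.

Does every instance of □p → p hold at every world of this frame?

By correspondence theory, T is valid on a frame iff R is reflexive.
Reflexive: no — 2 is not related to itself.

No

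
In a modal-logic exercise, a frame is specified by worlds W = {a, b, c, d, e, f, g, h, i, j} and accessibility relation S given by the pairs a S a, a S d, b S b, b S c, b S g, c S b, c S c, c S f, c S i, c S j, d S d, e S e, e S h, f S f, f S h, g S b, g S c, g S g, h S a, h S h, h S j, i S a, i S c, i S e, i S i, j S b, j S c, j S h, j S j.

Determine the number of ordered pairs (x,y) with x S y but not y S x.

9

Enumerating: (a,d), (c,f), (e,h), (f,h), (g,c), (h,a), (i,a), (i,e), (j,b).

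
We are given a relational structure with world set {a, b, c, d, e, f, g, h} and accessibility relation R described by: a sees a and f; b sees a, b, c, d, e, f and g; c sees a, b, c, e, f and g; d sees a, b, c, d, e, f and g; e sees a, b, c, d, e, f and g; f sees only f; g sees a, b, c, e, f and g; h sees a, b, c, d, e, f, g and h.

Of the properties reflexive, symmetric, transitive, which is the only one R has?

reflexive

Reflexive: yes — every world is R-related to itself.
Symmetric: no — a R f but not f R a.
Transitive: no — c R b and b R d, but not c R d.
Only reflexive holds.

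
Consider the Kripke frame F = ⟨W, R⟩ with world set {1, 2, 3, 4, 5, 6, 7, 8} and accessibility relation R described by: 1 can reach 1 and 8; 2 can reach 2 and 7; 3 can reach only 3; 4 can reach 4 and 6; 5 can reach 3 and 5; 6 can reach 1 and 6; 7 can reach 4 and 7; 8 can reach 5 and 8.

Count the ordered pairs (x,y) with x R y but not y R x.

7

Enumerating: (1,8), (2,7), (4,6), (5,3), (6,1), (7,4), (8,5).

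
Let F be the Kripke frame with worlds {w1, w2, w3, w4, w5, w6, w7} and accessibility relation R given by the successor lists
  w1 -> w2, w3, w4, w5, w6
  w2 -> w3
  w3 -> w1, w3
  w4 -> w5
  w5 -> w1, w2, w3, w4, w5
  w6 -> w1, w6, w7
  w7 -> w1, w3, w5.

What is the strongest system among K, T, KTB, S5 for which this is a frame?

Reflexive (axiom T): no — w1 is not related to itself.
Symmetric (axiom B): no — w1 R w2 but not w2 R w1.
Euclidean (axiom 5): no — w1 R w2 and w1 R w4, but not w2 R w4.
So F validates K; T would additionally require R to be reflexive. The strongest is K.

K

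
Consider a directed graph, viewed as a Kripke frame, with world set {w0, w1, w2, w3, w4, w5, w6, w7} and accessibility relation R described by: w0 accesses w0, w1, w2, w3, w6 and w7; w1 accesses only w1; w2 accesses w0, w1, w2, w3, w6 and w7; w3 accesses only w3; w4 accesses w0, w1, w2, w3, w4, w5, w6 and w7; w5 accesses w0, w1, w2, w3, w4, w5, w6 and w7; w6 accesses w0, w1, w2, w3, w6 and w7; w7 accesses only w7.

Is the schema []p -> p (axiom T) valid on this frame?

Yes

By correspondence theory, T is valid on a frame iff R is reflexive.
Reflexive: yes — every world is R-related to itself.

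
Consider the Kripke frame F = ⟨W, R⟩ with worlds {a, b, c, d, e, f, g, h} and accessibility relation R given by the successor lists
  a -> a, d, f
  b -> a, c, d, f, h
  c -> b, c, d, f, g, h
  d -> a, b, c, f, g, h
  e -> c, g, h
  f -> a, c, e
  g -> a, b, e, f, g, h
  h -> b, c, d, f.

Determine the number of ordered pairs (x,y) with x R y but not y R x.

Enumerating: (b,a), (b,f), (c,g), (d,f), (d,g), (e,c), (e,h), (f,e), (g,a), (g,b), (g,f), (g,h), (h,f).

13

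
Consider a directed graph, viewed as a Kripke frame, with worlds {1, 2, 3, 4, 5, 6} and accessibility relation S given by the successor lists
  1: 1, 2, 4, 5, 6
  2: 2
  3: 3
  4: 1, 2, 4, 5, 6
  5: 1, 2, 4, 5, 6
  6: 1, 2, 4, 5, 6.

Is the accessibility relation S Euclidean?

No

Euclidean: no — 1 S 2 and 1 S 4, but not 2 S 4.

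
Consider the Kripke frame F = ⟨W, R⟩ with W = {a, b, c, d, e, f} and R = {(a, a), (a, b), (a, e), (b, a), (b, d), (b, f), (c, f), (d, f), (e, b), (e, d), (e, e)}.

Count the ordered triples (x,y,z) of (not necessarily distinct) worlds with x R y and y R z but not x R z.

Enumerating: (a,b,d), (a,b,f), (a,e,d), (b,a,b), (b,a,e), (e,b,a), (e,b,f), (e,d,f).

8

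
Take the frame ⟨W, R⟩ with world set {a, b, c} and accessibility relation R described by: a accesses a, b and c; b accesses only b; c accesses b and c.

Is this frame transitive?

Transitive: yes — every two-step R-path is closed by a direct edge.

Yes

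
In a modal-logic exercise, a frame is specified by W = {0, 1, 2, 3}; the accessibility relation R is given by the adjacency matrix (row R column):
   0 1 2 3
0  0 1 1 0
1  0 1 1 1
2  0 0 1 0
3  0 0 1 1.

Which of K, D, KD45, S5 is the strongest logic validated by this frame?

D

Serial (axiom D): yes — every world has a successor (e.g. 0 R 1).
Euclidean (axiom 5): no — 0 R 2 and 0 R 1, but not 2 R 1.
Transitive (axiom 4): no — 0 R 1 and 1 R 3, but not 0 R 3.
Reflexive (axiom T): no — 0 is not related to itself.
So F validates K, D; KD45 would additionally require R to be Euclidean and transitive. The strongest is D.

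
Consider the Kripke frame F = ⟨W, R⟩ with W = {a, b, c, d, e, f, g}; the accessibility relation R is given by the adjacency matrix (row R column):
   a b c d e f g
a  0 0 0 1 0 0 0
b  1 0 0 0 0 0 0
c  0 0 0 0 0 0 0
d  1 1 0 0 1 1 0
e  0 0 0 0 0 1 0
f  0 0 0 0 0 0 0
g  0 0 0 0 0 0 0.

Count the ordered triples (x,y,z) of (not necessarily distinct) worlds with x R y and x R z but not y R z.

Enumerating: (a,d,d), (b,a,a), (d,a,a), (d,a,b), (d,a,e), (d,a,f), (d,b,b), (d,b,e), (d,b,f), (d,e,a), (d,e,b), (d,e,e), (d,f,a), (d,f,b), (d,f,e), (d,f,f), (e,f,f).

17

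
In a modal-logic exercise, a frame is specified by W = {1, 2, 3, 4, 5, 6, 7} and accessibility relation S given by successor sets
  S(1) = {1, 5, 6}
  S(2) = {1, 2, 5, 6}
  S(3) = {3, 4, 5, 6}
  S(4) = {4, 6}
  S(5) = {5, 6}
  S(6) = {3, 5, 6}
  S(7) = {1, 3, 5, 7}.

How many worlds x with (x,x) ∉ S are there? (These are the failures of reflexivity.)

S is reflexive; there are no such worlds.

0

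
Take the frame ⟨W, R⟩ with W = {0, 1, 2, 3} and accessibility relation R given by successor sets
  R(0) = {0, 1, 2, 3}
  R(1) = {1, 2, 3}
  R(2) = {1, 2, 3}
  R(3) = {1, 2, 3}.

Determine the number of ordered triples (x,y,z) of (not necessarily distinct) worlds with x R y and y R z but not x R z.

R is transitive; there are no such tuples.

0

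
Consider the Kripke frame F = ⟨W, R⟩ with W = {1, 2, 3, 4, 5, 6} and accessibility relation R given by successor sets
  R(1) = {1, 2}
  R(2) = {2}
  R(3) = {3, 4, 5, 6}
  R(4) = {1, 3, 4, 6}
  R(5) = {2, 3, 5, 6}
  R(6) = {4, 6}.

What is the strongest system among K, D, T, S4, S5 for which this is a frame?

Serial (axiom D): yes — every world has a successor (e.g. 1 R 1).
Reflexive (axiom T): yes — every world is R-related to itself.
Transitive (axiom 4): no — 3 R 4 and 4 R 1, but not 3 R 1.
Euclidean (axiom 5): no — 3 R 4 and 3 R 5, but not 4 R 5.
So F validates K, D, T; S4 would additionally require R to be transitive. The strongest is T.

T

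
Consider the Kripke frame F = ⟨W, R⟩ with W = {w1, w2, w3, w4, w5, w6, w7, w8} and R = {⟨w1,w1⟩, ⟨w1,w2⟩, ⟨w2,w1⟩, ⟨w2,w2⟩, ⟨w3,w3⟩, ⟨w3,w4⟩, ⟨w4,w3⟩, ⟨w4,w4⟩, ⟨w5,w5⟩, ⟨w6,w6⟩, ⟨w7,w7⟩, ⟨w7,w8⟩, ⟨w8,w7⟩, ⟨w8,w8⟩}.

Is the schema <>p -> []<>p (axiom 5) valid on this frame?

The schema 5 characterises exactly the Euclidean frames.
Euclidean: yes — any two successors of a common world are R-related.

Yes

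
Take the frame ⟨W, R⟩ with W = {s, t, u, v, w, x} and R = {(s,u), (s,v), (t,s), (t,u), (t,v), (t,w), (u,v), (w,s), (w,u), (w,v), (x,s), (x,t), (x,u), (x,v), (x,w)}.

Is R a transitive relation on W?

Yes

Transitive: yes — every two-step R-path is closed by a direct edge.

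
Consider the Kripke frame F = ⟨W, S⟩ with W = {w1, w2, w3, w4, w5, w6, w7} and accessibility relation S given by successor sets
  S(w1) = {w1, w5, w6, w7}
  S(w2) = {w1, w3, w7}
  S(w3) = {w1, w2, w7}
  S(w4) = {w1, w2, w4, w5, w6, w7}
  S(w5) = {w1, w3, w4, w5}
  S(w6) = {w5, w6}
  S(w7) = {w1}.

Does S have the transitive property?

Transitive: no — w1 S w5 and w5 S w3, but not w1 S w3.

No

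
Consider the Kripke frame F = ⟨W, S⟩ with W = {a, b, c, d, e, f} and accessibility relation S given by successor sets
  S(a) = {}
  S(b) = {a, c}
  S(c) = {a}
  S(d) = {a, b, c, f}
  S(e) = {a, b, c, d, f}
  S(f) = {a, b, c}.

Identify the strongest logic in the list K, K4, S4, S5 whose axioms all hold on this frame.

K4

Transitive (axiom 4): yes — every two-step S-path is closed by a direct edge.
Reflexive (axiom T): no — a is not related to itself.
Euclidean (axiom 5): no — b S a and b S c, but not a S c.
So F validates K, K4; S4 would additionally require S to be reflexive. The strongest is K4.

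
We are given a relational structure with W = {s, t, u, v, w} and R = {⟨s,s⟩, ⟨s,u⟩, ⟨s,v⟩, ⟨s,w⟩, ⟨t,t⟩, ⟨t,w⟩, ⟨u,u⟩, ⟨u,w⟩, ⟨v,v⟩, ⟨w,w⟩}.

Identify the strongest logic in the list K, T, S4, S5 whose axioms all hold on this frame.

S4

Reflexive (axiom T): yes — every world is R-related to itself.
Transitive (axiom 4): yes — every two-step R-path is closed by a direct edge.
Euclidean (axiom 5): no — s R u and s R v, but not u R v.
So F validates K, T, S4; S5 would additionally require R to be Euclidean. The strongest is S4.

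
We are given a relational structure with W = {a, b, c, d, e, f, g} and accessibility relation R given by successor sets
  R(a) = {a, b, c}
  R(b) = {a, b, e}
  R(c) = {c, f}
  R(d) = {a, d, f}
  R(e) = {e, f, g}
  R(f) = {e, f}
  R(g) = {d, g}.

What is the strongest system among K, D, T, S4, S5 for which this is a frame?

T

Serial (axiom D): yes — every world has a successor (e.g. a R a).
Reflexive (axiom T): yes — every world is R-related to itself.
Transitive (axiom 4): no — a R b and b R e, but not a R e.
Euclidean (axiom 5): no — a R b and a R c, but not b R c.
So F validates K, D, T; S4 would additionally require R to be transitive. The strongest is T.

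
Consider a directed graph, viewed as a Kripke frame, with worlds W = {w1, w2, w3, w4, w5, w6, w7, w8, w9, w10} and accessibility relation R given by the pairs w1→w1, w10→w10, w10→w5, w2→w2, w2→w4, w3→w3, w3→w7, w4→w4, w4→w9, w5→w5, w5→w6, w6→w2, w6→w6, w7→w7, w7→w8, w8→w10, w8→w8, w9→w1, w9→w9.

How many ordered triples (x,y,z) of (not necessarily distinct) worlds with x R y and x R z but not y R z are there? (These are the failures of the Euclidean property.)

9

Enumerating: (w10,w5,w10), (w2,w4,w2), (w3,w7,w3), (w4,w9,w4), (w5,w6,w5), (w6,w2,w6), (w7,w8,w7), (w8,w10,w8), (w9,w1,w9).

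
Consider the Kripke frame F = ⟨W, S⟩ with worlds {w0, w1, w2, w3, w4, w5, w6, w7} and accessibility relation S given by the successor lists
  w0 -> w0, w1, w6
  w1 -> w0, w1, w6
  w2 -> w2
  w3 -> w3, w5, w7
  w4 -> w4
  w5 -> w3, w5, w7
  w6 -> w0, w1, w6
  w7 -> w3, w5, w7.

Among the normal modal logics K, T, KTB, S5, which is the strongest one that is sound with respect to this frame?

S5

Reflexive (axiom T): yes — every world is S-related to itself.
Symmetric (axiom B): yes — every pair in S has its reverse in S.
Euclidean (axiom 5): yes — any two successors of a common world are S-related.
So F validates K, T, KTB, S5. The strongest is S5.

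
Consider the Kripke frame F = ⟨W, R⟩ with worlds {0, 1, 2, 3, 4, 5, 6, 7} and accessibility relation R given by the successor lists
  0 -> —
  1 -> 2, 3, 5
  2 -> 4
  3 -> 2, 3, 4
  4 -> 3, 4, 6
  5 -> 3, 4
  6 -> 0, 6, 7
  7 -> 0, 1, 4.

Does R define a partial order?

No

Reflexive: no — 0 is not related to itself.
Transitive: no — 1 R 2 and 2 R 4, but not 1 R 4.
Antisymmetric: no — 3 R 4 and 4 R 3 with 3 ≠ 4.
So R is not a partial order.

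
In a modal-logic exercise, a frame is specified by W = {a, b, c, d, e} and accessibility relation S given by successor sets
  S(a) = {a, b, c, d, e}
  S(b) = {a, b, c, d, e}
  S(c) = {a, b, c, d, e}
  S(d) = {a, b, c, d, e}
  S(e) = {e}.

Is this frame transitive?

Transitive: yes — every two-step S-path is closed by a direct edge.

Yes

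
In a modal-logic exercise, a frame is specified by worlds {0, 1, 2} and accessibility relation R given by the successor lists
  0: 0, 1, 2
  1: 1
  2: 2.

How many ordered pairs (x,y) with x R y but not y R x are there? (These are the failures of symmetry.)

Enumerating: (0,1), (0,2).

2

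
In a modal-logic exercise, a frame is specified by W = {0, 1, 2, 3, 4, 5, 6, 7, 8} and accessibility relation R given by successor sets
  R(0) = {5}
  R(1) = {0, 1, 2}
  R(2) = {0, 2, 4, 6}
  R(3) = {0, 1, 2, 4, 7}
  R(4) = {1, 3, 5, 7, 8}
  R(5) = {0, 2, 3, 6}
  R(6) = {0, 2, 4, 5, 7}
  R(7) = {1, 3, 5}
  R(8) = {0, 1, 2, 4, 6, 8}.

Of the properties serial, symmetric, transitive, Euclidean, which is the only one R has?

Serial: yes — every world has a successor (e.g. 0 R 5).
Symmetric: no — 1 R 0 but not 0 R 1.
Transitive: no — 0 R 5 and 5 R 2, but not 0 R 2.
Euclidean: no — 1 R 0 and 1 R 2, but not 0 R 2.
Only serial holds.

serial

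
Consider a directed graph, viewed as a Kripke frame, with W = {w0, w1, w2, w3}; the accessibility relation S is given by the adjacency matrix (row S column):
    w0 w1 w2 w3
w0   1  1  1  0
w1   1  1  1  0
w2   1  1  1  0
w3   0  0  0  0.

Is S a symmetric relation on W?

Symmetric: yes — every pair in S has its reverse in S.

Yes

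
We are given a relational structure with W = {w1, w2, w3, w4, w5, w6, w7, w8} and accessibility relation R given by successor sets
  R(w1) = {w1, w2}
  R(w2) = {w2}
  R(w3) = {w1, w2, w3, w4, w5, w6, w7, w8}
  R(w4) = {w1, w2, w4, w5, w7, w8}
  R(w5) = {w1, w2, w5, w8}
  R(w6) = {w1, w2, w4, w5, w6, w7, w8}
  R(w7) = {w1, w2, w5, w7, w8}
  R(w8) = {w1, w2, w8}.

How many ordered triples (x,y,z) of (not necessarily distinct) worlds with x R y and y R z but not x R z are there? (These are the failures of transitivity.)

R is transitive; there are no such tuples.

0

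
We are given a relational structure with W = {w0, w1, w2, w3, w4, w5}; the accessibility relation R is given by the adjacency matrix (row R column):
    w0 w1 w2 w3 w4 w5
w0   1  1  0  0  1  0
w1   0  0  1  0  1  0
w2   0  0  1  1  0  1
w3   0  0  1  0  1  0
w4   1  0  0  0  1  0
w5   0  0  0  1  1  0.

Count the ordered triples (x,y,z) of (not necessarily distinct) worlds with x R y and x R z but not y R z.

Enumerating: (w0,w1,w0), (w0,w1,w1), (w0,w4,w1), (w1,w2,w4), (w1,w4,w2), (w2,w3,w3), (w2,w3,w5), (w2,w5,w2), (w2,w5,w5), (w3,w2,w4), (w3,w4,w2), (w5,w3,w3), (w5,w4,w3).

13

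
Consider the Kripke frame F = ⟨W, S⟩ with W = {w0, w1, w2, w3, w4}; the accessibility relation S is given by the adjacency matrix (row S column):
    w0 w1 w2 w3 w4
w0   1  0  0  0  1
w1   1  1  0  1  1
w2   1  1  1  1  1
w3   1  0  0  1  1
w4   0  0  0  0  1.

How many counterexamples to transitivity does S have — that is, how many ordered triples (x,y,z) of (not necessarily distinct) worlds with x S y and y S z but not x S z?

0

S is transitive; there are no such tuples.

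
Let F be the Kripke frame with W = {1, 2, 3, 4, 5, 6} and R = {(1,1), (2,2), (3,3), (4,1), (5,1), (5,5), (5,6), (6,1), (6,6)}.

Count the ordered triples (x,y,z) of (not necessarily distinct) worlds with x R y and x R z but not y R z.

Enumerating: (5,1,5), (5,1,6), (5,6,5), (6,1,6).

4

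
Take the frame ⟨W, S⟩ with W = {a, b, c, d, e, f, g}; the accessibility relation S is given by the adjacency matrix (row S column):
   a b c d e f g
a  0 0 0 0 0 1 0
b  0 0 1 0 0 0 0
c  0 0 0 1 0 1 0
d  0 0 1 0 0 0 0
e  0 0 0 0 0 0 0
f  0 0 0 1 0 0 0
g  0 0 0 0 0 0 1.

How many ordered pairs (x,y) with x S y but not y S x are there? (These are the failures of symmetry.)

Enumerating: (a,f), (b,c), (c,f), (f,d).

4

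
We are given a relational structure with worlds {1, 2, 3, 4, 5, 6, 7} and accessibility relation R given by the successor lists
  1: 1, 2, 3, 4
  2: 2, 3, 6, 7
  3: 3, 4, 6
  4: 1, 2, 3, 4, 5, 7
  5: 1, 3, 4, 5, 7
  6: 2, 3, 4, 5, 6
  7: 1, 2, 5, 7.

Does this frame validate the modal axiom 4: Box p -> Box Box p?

No

The schema 4 characterises exactly the transitive frames.
Transitive: no — 1 R 2 and 2 R 6, but not 1 R 6.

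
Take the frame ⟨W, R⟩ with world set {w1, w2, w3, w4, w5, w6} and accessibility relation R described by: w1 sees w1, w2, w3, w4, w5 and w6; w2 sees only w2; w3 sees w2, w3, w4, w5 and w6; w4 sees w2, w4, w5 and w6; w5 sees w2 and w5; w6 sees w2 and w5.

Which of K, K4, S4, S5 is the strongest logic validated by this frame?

Transitive (axiom 4): yes — every two-step R-path is closed by a direct edge.
Reflexive (axiom T): no — w6 is not related to itself.
Euclidean (axiom 5): no — w1 R w2 and w1 R w3, but not w2 R w3.
So F validates K, K4; S4 would additionally require R to be reflexive. The strongest is K4.

K4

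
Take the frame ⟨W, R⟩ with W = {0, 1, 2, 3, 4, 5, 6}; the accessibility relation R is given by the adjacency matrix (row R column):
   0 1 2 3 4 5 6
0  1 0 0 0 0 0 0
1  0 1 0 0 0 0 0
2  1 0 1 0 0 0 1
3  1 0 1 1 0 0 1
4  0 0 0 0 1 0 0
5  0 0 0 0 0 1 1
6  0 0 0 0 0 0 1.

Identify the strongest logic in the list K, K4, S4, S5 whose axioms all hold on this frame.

S4

Transitive (axiom 4): yes — every two-step R-path is closed by a direct edge.
Reflexive (axiom T): yes — every world is R-related to itself.
Euclidean (axiom 5): no — 2 R 0 and 2 R 6, but not 0 R 6.
So F validates K, K4, S4; S5 would additionally require R to be Euclidean. The strongest is S4.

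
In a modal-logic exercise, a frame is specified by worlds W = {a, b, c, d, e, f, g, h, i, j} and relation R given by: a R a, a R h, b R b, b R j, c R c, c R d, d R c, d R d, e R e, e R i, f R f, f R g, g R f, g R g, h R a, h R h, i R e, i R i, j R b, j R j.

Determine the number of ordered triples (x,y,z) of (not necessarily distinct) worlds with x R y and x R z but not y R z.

R is Euclidean; there are no such tuples.

0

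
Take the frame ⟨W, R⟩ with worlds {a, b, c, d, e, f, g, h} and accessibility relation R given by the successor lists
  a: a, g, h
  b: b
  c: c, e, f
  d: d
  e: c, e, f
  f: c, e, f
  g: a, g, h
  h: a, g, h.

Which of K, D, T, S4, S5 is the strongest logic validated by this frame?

Serial (axiom D): yes — every world has a successor (e.g. a R a).
Reflexive (axiom T): yes — every world is R-related to itself.
Transitive (axiom 4): yes — every two-step R-path is closed by a direct edge.
Euclidean (axiom 5): yes — any two successors of a common world are R-related.
So F validates K, D, T, S4, S5. The strongest is S5.

S5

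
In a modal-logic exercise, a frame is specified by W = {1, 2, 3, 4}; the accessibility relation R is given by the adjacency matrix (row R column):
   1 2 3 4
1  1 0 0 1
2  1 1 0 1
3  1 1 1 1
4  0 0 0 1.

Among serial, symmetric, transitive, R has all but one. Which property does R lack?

symmetric

Serial: yes — every world has a successor (e.g. 1 R 1).
Symmetric: no — 1 R 4 but not 4 R 1.
Transitive: yes — every two-step R-path is closed by a direct edge.
Only symmetric fails.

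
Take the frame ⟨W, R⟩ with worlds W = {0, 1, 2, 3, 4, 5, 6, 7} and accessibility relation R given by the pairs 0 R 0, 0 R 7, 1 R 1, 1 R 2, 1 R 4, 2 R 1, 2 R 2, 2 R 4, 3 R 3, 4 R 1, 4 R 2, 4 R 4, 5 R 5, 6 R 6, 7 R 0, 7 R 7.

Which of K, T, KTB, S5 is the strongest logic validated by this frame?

S5

Reflexive (axiom T): yes — every world is R-related to itself.
Symmetric (axiom B): yes — every pair in R has its reverse in R.
Euclidean (axiom 5): yes — any two successors of a common world are R-related.
So F validates K, T, KTB, S5. The strongest is S5.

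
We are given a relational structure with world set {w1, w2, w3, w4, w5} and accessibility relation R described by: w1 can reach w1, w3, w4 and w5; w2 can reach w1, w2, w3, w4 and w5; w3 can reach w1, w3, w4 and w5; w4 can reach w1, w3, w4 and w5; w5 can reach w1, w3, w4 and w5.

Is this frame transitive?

Transitive: yes — every two-step R-path is closed by a direct edge.

Yes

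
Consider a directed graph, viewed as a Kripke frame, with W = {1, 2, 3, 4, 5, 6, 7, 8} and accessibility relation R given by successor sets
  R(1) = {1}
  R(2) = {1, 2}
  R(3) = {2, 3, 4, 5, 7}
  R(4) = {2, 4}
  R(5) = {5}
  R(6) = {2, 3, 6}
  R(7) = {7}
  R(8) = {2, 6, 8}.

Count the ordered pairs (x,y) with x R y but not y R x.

10

Enumerating: (2,1), (3,2), (3,4), (3,5), (3,7), (4,2), (6,2), (6,3), (8,2), (8,6).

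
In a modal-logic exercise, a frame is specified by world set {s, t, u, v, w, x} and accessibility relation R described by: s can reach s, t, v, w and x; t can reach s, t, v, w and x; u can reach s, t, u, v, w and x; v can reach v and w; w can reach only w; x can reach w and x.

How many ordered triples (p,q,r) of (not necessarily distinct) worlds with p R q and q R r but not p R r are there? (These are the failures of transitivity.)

0

R is transitive; there are no such tuples.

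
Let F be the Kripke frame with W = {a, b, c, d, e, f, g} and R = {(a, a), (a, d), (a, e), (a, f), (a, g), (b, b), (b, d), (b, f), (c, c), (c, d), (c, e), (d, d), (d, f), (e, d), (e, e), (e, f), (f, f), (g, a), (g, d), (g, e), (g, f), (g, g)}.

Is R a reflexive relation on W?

Yes

Reflexive: yes — every world is R-related to itself.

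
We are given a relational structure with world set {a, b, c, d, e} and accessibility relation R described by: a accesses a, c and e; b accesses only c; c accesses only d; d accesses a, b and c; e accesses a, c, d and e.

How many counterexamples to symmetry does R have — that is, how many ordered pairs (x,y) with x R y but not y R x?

6

Enumerating: (a,c), (b,c), (d,a), (d,b), (e,c), (e,d).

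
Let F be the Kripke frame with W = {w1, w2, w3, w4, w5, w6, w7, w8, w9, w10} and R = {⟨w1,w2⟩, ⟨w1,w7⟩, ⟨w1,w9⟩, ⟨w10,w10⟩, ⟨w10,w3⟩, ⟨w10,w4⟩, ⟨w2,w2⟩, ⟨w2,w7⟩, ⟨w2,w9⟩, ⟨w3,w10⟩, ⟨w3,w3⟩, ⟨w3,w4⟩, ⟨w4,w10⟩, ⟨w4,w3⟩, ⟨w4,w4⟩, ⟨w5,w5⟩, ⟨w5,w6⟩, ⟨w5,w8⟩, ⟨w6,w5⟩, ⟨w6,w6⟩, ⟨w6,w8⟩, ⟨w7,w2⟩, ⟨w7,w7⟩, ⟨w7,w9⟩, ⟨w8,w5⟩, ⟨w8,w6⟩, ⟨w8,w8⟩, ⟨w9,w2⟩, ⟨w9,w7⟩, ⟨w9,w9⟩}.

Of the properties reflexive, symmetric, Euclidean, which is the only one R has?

Reflexive: no — w1 is not related to itself.
Symmetric: no — w1 R w2 but not w2 R w1.
Euclidean: yes — any two successors of a common world are R-related.
Only Euclidean holds.

Euclidean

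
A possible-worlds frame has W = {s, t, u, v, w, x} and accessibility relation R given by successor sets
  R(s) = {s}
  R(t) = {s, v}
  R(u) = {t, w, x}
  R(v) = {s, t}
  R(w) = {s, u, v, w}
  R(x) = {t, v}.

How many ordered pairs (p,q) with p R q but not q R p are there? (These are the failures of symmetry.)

8

Enumerating: (t,s), (u,t), (u,x), (v,s), (w,s), (w,v), (x,t), (x,v).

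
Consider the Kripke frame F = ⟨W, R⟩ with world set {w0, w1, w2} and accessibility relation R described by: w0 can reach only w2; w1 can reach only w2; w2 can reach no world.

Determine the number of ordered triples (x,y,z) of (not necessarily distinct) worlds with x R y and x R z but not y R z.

2

Enumerating: (w0,w2,w2), (w1,w2,w2).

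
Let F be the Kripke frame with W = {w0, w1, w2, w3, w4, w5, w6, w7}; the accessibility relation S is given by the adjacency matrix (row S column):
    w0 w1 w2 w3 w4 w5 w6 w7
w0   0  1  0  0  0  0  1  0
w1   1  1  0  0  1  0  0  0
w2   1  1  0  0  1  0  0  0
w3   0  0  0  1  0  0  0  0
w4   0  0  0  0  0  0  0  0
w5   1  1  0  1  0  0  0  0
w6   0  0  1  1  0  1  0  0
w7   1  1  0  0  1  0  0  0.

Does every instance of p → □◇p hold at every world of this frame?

No

By correspondence theory, B is valid on a frame iff S is symmetric.
Symmetric: no — w0 S w6 but not w6 S w0.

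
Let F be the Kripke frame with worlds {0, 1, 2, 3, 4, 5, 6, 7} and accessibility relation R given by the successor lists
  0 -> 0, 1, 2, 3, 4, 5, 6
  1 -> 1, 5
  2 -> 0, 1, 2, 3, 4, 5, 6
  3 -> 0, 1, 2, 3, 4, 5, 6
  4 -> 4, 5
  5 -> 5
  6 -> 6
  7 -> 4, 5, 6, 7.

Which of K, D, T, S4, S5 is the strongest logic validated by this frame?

Serial (axiom D): yes — every world has a successor (e.g. 0 R 0).
Reflexive (axiom T): yes — every world is R-related to itself.
Transitive (axiom 4): yes — every two-step R-path is closed by a direct edge.
Euclidean (axiom 5): no — 0 R 1 and 0 R 2, but not 1 R 2.
So F validates K, D, T, S4; S5 would additionally require R to be Euclidean. The strongest is S4.

S4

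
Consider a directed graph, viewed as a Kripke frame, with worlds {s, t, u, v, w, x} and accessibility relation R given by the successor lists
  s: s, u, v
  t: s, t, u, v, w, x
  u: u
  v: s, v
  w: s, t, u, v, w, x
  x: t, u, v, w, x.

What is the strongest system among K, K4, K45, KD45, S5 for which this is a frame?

K

Transitive (axiom 4): no — v R s and s R u, but not v R u.
Euclidean (axiom 5): no — s R u and s R v, but not u R v.
Serial (axiom D): yes — every world has a successor (e.g. s R s).
Reflexive (axiom T): yes — every world is R-related to itself.
So F validates K; K4 would additionally require R to be transitive. The strongest is K.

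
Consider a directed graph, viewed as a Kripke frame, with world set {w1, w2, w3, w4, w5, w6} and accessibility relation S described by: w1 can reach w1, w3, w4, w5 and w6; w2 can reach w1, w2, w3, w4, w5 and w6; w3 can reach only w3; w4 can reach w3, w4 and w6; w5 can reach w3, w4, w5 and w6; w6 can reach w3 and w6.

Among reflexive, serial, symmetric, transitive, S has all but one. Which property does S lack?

Reflexive: yes — every world is S-related to itself.
Serial: yes — every world has a successor (e.g. w1 S w1).
Symmetric: no — w1 S w3 but not w3 S w1.
Transitive: yes — every two-step S-path is closed by a direct edge.
Only symmetric fails.

symmetric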